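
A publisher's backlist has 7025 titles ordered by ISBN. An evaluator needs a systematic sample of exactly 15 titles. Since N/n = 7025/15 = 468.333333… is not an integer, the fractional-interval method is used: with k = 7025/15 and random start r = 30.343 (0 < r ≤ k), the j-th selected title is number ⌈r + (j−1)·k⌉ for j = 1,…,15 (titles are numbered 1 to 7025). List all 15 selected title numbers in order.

31, 499, 968, 1436, 1904, 2373, 2841, 3309, 3778, 4246, 4714, 5183, 5651, 6119, 6588

j=1: r + 0k = 30.343 → ⌈·⌉ = 31
j=2: r + 1k = 498.676333… → ⌈·⌉ = 499
j=3: r + 2k = 967.009666… → ⌈·⌉ = 968
j=4: r + 3k = 1435.343 → ⌈·⌉ = 1436
j=5: r + 4k = 1903.676333… → ⌈·⌉ = 1904
j=6: r + 5k = 2372.009666… → ⌈·⌉ = 2373
j=7: r + 6k = 2840.343 → ⌈·⌉ = 2841
j=8: r + 7k = 3308.676333… → ⌈·⌉ = 3309
j=9: r + 8k = 3777.009666… → ⌈·⌉ = 3778
j=10: r + 9k = 4245.343 → ⌈·⌉ = 4246
j=11: r + 10k = 4713.676333… → ⌈·⌉ = 4714
j=12: r + 11k = 5182.009666… → ⌈·⌉ = 5183
j=13: r + 12k = 5650.343 → ⌈·⌉ = 5651
j=14: r + 13k = 6118.676333… → ⌈·⌉ = 6119
j=15: r + 14k = 6587.009666… → ⌈·⌉ = 6588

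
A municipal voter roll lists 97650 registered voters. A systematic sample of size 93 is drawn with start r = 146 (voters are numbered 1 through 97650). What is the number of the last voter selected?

k = 97650/93 = 1050
93rd selection = r + (93−1)·k = 146 + 92×1050 = 146 + 96600 = 96746

96746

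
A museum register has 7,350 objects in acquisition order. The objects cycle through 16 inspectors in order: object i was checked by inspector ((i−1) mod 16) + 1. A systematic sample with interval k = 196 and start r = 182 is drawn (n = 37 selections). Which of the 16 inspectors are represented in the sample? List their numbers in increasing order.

Consecutive selections differ by k = 196, so their inspector numbers differ by 196 mod 16 = 4.
gcd(196, 16) = 4, so the sample visits 16/4 = 4 distinct residues mod 16.
Start 182 is inspector 6; the inspectors hit are 2, 6, 10, 14.

2, 6, 10, 14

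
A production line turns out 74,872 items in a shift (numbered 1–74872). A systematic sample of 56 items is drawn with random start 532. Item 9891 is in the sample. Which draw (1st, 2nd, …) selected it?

k = 74872/56 = 1337
position = (9891 − 532)/1337 + 1 = 9359/1337 + 1 = 7 + 1 = 8

8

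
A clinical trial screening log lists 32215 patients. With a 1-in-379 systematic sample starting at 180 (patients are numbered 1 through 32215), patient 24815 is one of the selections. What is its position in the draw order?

66

k = 379
position = (24815 − 180)/379 + 1 = 24635/379 + 1 = 65 + 1 = 66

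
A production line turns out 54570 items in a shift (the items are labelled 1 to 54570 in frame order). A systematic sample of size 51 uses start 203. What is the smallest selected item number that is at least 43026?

44073

k = 54570/51 = 1070
Steps past start: ⌈(43026 − 203)/1070⌉ = ⌈42823/1070⌉ = 41
Selected item: 203 + 41×1070 = 44073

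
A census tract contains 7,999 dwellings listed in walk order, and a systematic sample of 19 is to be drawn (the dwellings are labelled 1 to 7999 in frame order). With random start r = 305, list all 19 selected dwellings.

k = N/n = 7999/19 = 421
dwelling 1: 305
dwelling 2: 305 + 421 = 726
dwelling 3: 726 + 421 = 1147
dwelling 4: 1147 + 421 = 1568
dwelling 5: 1568 + 421 = 1989
dwelling 6: 1989 + 421 = 2410
dwelling 7: 2410 + 421 = 2831
dwelling 8: 2831 + 421 = 3252
dwelling 9: 3252 + 421 = 3673
dwelling 10: 3673 + 421 = 4094
dwelling 11: 4094 + 421 = 4515
dwelling 12: 4515 + 421 = 4936
dwelling 13: 4936 + 421 = 5357
dwelling 14: 5357 + 421 = 5778
dwelling 15: 5778 + 421 = 6199
dwelling 16: 6199 + 421 = 6620
dwelling 17: 6620 + 421 = 7041
dwelling 18: 7041 + 421 = 7462
dwelling 19: 7462 + 421 = 7883

305, 726, 1147, 1568, 1989, 2410, 2831, 3252, 3673, 4094, 4515, 4936, 5357, 5778, 6199, 6620, 7041, 7462, 7883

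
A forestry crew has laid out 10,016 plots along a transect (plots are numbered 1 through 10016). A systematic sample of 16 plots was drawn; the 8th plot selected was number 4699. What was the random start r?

k = 10016/16 = 626
r = 4699 − (8−1)×626 = 4699 − 4382 = 317

317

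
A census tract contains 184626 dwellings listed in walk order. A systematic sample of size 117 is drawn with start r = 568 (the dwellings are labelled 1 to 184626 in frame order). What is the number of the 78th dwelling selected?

122074

k = 184626/117 = 1578
78th selection = r + (78−1)·k = 568 + 77×1578 = 568 + 121506 = 122074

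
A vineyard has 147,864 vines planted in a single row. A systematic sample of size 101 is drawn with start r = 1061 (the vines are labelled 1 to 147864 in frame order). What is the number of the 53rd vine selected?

77189

k = 147864/101 = 1464
53rd selection = r + (53−1)·k = 1061 + 52×1464 = 1061 + 76128 = 77189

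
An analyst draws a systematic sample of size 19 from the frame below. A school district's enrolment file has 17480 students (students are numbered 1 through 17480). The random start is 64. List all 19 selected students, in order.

k = N/n = 17480/19 = 920
student 1: 64
student 2: 64 + 920 = 984
student 3: 984 + 920 = 1904
student 4: 1904 + 920 = 2824
student 5: 2824 + 920 = 3744
student 6: 3744 + 920 = 4664
student 7: 4664 + 920 = 5584
student 8: 5584 + 920 = 6504
student 9: 6504 + 920 = 7424
student 10: 7424 + 920 = 8344
student 11: 8344 + 920 = 9264
student 12: 9264 + 920 = 10184
student 13: 10184 + 920 = 11104
student 14: 11104 + 920 = 12024
student 15: 12024 + 920 = 12944
student 16: 12944 + 920 = 13864
student 17: 13864 + 920 = 14784
student 18: 14784 + 920 = 15704
student 19: 15704 + 920 = 16624

64, 984, 1904, 2824, 3744, 4664, 5584, 6504, 7424, 8344, 9264, 10184, 11104, 12024, 12944, 13864, 14784, 15704, 16624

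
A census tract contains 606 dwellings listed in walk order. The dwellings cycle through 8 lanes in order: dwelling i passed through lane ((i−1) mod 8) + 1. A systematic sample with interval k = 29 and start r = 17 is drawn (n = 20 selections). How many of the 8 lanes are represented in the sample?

8

Consecutive selections differ by k = 29, so their lane numbers differ by 29 mod 8 = 5.
gcd(29, 8) = 1, so the sample visits 8/1 = 8 distinct residues mod 8.
Start 17 is lane 1; the lanes hit are 1, 2, 3, 4, 5, 6, 7, 8.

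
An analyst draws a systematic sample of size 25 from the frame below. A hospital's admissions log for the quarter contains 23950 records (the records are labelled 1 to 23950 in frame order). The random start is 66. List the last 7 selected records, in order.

k = N/n = 23950/25 = 958
19th selection = 66 + 18×958 = 17310
20th: 17310 + 958 = 18268
21st: 18268 + 958 = 19226
22nd: 19226 + 958 = 20184
23rd: 20184 + 958 = 21142
24th: 21142 + 958 = 22100
25th: 22100 + 958 = 23058

17310, 18268, 19226, 20184, 21142, 22100, 23058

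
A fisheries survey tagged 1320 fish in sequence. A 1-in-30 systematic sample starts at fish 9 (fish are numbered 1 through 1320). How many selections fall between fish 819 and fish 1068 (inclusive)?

9

k = 30
First selection ≥ 819: 9 + ⌈(819−9)/30⌉·30 = 9 + 27×30 = 819
Last selection ≤ 1068: 9 + ⌊(1068−9)/30⌋·30 = 9 + 35×30 = 1059
Count = 35 − 27 + 1 = 9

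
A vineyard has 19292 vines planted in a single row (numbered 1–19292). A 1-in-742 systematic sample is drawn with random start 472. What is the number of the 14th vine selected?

k = 742
14th selection = r + (14−1)·k = 472 + 13×742 = 472 + 9646 = 10118

10118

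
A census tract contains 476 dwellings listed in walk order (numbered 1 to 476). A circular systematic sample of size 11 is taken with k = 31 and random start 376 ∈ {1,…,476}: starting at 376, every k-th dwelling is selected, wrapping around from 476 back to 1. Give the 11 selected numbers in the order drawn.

376, 407, 438, 469, 24, 55, 86, 117, 148, 179, 210

Selection 1: 376
Selection 2: 376 + 31 = 407
Selection 3: 407 + 31 = 438
Selection 4: 438 + 31 = 469
Selection 5: 469 + 31 = 500 → 500 − 476 = 24
Selection 6: 24 + 31 = 55
Selection 7: 55 + 31 = 86
Selection 8: 86 + 31 = 117
Selection 9: 117 + 31 = 148
Selection 10: 148 + 31 = 179
Selection 11: 179 + 31 = 210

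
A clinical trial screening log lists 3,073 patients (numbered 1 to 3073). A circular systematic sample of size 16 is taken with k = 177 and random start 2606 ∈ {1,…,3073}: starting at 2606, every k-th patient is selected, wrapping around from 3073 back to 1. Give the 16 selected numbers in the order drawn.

2606, 2783, 2960, 64, 241, 418, 595, 772, 949, 1126, 1303, 1480, 1657, 1834, 2011, 2188

Selection 1: 2606
Selection 2: 2606 + 177 = 2783
Selection 3: 2783 + 177 = 2960
Selection 4: 2960 + 177 = 3137 → 3137 − 3073 = 64
Selection 5: 64 + 177 = 241
Selection 6: 241 + 177 = 418
Selection 7: 418 + 177 = 595
Selection 8: 595 + 177 = 772
Selection 9: 772 + 177 = 949
Selection 10: 949 + 177 = 1126
Selection 11: 1126 + 177 = 1303
Selection 12: 1303 + 177 = 1480
Selection 13: 1480 + 177 = 1657
Selection 14: 1657 + 177 = 1834
Selection 15: 1834 + 177 = 2011
Selection 16: 2011 + 177 = 2188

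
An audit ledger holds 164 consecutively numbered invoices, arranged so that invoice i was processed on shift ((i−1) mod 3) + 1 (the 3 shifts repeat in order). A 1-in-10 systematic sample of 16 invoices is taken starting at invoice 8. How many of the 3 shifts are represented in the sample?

Consecutive selections differ by k = 10, so their shift numbers differ by 10 mod 3 = 1.
gcd(10, 3) = 1, so the sample visits 3/1 = 3 distinct residues mod 3.
Start 8 is shift 2; the shifts hit are 1, 2, 3.

3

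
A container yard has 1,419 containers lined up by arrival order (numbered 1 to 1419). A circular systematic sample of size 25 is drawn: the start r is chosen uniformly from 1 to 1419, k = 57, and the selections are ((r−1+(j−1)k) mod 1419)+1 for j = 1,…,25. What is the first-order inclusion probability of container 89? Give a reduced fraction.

25/1419

For each position j, as r ranges over 1…1419 the j-th selection hits every container exactly once, so container 89 is selected for exactly 25 of the 1419 starts.
Inclusion probability = 25/1419.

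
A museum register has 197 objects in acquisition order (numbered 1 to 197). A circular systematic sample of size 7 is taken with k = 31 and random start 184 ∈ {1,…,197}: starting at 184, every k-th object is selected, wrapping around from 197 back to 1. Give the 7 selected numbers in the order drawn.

Selection 1: 184
Selection 2: 184 + 31 = 215 → 215 − 197 = 18
Selection 3: 18 + 31 = 49
Selection 4: 49 + 31 = 80
Selection 5: 80 + 31 = 111
Selection 6: 111 + 31 = 142
Selection 7: 142 + 31 = 173

184, 18, 49, 80, 111, 142, 173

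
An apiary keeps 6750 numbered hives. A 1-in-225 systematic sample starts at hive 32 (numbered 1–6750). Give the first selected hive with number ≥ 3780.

3857

k = 225
Steps past start: ⌈(3780 − 32)/225⌉ = ⌈3748/225⌉ = 17
Selected hive: 32 + 17×225 = 3857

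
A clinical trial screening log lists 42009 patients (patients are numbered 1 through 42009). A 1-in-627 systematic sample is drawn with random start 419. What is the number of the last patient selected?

k = 627
67th selection = r + (67−1)·k = 419 + 66×627 = 419 + 41382 = 41801

41801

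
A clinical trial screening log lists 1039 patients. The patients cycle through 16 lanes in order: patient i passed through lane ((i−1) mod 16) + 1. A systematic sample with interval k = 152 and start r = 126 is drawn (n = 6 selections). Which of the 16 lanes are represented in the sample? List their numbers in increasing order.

6, 14

Consecutive selections differ by k = 152, so their lane numbers differ by 152 mod 16 = 8.
gcd(152, 16) = 8, so the sample visits 16/8 = 2 distinct residues mod 16.
Start 126 is lane 14; the lanes hit are 6, 14.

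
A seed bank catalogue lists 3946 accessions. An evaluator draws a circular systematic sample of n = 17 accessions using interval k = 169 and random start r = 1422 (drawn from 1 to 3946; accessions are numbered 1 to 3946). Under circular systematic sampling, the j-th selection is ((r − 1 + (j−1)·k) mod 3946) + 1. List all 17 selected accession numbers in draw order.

1422, 1591, 1760, 1929, 2098, 2267, 2436, 2605, 2774, 2943, 3112, 3281, 3450, 3619, 3788, 11, 180

Selection 1: 1422
Selection 2: 1422 + 169 = 1591
Selection 3: 1591 + 169 = 1760
Selection 4: 1760 + 169 = 1929
Selection 5: 1929 + 169 = 2098
Selection 6: 2098 + 169 = 2267
Selection 7: 2267 + 169 = 2436
Selection 8: 2436 + 169 = 2605
Selection 9: 2605 + 169 = 2774
Selection 10: 2774 + 169 = 2943
Selection 11: 2943 + 169 = 3112
Selection 12: 3112 + 169 = 3281
Selection 13: 3281 + 169 = 3450
Selection 14: 3450 + 169 = 3619
Selection 15: 3619 + 169 = 3788
Selection 16: 3788 + 169 = 3957 → 3957 − 3946 = 11
Selection 17: 11 + 169 = 180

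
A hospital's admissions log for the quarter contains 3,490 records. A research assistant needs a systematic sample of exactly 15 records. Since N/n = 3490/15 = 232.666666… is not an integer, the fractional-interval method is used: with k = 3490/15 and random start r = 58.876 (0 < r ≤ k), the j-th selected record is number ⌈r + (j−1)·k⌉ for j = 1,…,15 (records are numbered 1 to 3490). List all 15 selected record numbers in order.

59, 292, 525, 757, 990, 1223, 1455, 1688, 1921, 2153, 2386, 2619, 2851, 3084, 3317

j=1: r + 0k = 58.876 → ⌈·⌉ = 59
j=2: r + 1k = 291.542666… → ⌈·⌉ = 292
j=3: r + 2k = 524.209333… → ⌈·⌉ = 525
j=4: r + 3k = 756.876 → ⌈·⌉ = 757
j=5: r + 4k = 989.542666… → ⌈·⌉ = 990
j=6: r + 5k = 1222.209333… → ⌈·⌉ = 1223
j=7: r + 6k = 1454.876 → ⌈·⌉ = 1455
j=8: r + 7k = 1687.542666… → ⌈·⌉ = 1688
j=9: r + 8k = 1920.209333… → ⌈·⌉ = 1921
j=10: r + 9k = 2152.876 → ⌈·⌉ = 2153
j=11: r + 10k = 2385.542666… → ⌈·⌉ = 2386
j=12: r + 11k = 2618.209333… → ⌈·⌉ = 2619
j=13: r + 12k = 2850.876 → ⌈·⌉ = 2851
j=14: r + 13k = 3083.542666… → ⌈·⌉ = 3084
j=15: r + 14k = 3316.209333… → ⌈·⌉ = 3317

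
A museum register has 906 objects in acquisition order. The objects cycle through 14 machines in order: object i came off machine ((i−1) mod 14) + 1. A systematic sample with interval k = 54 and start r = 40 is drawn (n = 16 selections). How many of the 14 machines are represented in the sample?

Consecutive selections differ by k = 54, so their machine numbers differ by 54 mod 14 = 12.
gcd(54, 14) = 2, so the sample visits 14/2 = 7 distinct residues mod 14.
Start 40 is machine 12; the machines hit are 2, 4, 6, 8, 10, 12, 14.

7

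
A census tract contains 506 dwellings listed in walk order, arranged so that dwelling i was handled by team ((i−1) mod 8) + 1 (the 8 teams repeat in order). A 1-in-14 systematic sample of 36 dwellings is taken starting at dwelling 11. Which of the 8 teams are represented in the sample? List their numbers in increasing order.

1, 3, 5, 7

Consecutive selections differ by k = 14, so their team numbers differ by 14 mod 8 = 6.
gcd(14, 8) = 2, so the sample visits 8/2 = 4 distinct residues mod 8.
Start 11 is team 3; the teams hit are 1, 3, 5, 7.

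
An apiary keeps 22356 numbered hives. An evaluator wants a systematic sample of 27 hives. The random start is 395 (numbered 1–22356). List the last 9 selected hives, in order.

k = N/n = 22356/27 = 828
19th selection = 395 + 18×828 = 15299
20th: 15299 + 828 = 16127
21st: 16127 + 828 = 16955
22nd: 16955 + 828 = 17783
23rd: 17783 + 828 = 18611
24th: 18611 + 828 = 19439
25th: 19439 + 828 = 20267
26th: 20267 + 828 = 21095
27th: 21095 + 828 = 21923

15299, 16127, 16955, 17783, 18611, 19439, 20267, 21095, 21923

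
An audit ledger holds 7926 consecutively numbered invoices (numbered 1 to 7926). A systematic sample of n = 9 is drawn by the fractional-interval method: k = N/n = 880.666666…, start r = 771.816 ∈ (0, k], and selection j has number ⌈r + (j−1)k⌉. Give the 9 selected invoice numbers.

772, 1653, 2534, 3414, 4295, 5176, 6056, 6937, 7818

j=1: r + 0k = 771.816 → ⌈·⌉ = 772
j=2: r + 1k = 1652.482666… → ⌈·⌉ = 1653
j=3: r + 2k = 2533.149333… → ⌈·⌉ = 2534
j=4: r + 3k = 3413.816 → ⌈·⌉ = 3414
j=5: r + 4k = 4294.482666… → ⌈·⌉ = 4295
j=6: r + 5k = 5175.149333… → ⌈·⌉ = 5176
j=7: r + 6k = 6055.816 → ⌈·⌉ = 6056
j=8: r + 7k = 6936.482666… → ⌈·⌉ = 6937
j=9: r + 8k = 7817.149333… → ⌈·⌉ = 7818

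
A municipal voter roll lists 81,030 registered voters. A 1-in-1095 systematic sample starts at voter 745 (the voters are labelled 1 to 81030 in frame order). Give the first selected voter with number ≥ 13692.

13885

k = 1095
Steps past start: ⌈(13692 − 745)/1095⌉ = ⌈12947/1095⌉ = 12
Selected voter: 745 + 12×1095 = 13885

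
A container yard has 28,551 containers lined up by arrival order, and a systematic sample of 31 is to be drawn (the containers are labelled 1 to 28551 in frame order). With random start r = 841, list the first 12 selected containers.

841, 1762, 2683, 3604, 4525, 5446, 6367, 7288, 8209, 9130, 10051, 10972

k = N/n = 28551/31 = 921
container 1: 841
container 2: 841 + 921 = 1762
container 3: 1762 + 921 = 2683
container 4: 2683 + 921 = 3604
container 5: 3604 + 921 = 4525
container 6: 4525 + 921 = 5446
container 7: 5446 + 921 = 6367
container 8: 6367 + 921 = 7288
container 9: 7288 + 921 = 8209
container 10: 8209 + 921 = 9130
container 11: 9130 + 921 = 10051
container 12: 10051 + 921 = 10972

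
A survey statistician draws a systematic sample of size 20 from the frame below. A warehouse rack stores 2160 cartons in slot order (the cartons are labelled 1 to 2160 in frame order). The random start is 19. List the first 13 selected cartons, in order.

19, 127, 235, 343, 451, 559, 667, 775, 883, 991, 1099, 1207, 1315

k = N/n = 2160/20 = 108
carton 1: 19
carton 2: 19 + 108 = 127
carton 3: 127 + 108 = 235
carton 4: 235 + 108 = 343
carton 5: 343 + 108 = 451
carton 6: 451 + 108 = 559
carton 7: 559 + 108 = 667
carton 8: 667 + 108 = 775
carton 9: 775 + 108 = 883
carton 10: 883 + 108 = 991
carton 11: 991 + 108 = 1099
carton 12: 1099 + 108 = 1207
carton 13: 1207 + 108 = 1315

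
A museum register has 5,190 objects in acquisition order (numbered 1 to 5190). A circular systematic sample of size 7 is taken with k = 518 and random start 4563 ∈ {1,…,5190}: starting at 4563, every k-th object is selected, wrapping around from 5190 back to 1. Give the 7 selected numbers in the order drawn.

Selection 1: 4563
Selection 2: 4563 + 518 = 5081
Selection 3: 5081 + 518 = 5599 → 5599 − 5190 = 409
Selection 4: 409 + 518 = 927
Selection 5: 927 + 518 = 1445
Selection 6: 1445 + 518 = 1963
Selection 7: 1963 + 518 = 2481

4563, 5081, 409, 927, 1445, 1963, 2481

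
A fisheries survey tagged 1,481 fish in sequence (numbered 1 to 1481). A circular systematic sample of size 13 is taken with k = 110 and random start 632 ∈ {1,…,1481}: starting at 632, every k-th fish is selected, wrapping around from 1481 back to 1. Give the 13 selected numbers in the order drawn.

Selection 1: 632
Selection 2: 632 + 110 = 742
Selection 3: 742 + 110 = 852
Selection 4: 852 + 110 = 962
Selection 5: 962 + 110 = 1072
Selection 6: 1072 + 110 = 1182
Selection 7: 1182 + 110 = 1292
Selection 8: 1292 + 110 = 1402
Selection 9: 1402 + 110 = 1512 → 1512 − 1481 = 31
Selection 10: 31 + 110 = 141
Selection 11: 141 + 110 = 251
Selection 12: 251 + 110 = 361
Selection 13: 361 + 110 = 471

632, 742, 852, 962, 1072, 1182, 1292, 1402, 31, 141, 251, 361, 471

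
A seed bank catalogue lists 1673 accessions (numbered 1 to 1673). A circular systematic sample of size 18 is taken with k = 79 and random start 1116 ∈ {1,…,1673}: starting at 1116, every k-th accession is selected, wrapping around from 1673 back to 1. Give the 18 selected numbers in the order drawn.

1116, 1195, 1274, 1353, 1432, 1511, 1590, 1669, 75, 154, 233, 312, 391, 470, 549, 628, 707, 786

Selection 1: 1116
Selection 2: 1116 + 79 = 1195
Selection 3: 1195 + 79 = 1274
Selection 4: 1274 + 79 = 1353
Selection 5: 1353 + 79 = 1432
Selection 6: 1432 + 79 = 1511
Selection 7: 1511 + 79 = 1590
Selection 8: 1590 + 79 = 1669
Selection 9: 1669 + 79 = 1748 → 1748 − 1673 = 75
Selection 10: 75 + 79 = 154
Selection 11: 154 + 79 = 233
Selection 12: 233 + 79 = 312
Selection 13: 312 + 79 = 391
Selection 14: 391 + 79 = 470
Selection 15: 470 + 79 = 549
Selection 16: 549 + 79 = 628
Selection 17: 628 + 79 = 707
Selection 18: 707 + 79 = 786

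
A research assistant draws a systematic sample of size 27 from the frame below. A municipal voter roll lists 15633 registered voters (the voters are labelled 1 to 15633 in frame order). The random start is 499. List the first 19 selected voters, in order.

499, 1078, 1657, 2236, 2815, 3394, 3973, 4552, 5131, 5710, 6289, 6868, 7447, 8026, 8605, 9184, 9763, 10342, 10921

k = N/n = 15633/27 = 579
voter 1: 499
voter 2: 499 + 579 = 1078
voter 3: 1078 + 579 = 1657
voter 4: 1657 + 579 = 2236
voter 5: 2236 + 579 = 2815
voter 6: 2815 + 579 = 3394
voter 7: 3394 + 579 = 3973
voter 8: 3973 + 579 = 4552
voter 9: 4552 + 579 = 5131
voter 10: 5131 + 579 = 5710
voter 11: 5710 + 579 = 6289
voter 12: 6289 + 579 = 6868
voter 13: 6868 + 579 = 7447
voter 14: 7447 + 579 = 8026
voter 15: 8026 + 579 = 8605
voter 16: 8605 + 579 = 9184
voter 17: 9184 + 579 = 9763
voter 18: 9763 + 579 = 10342
voter 19: 10342 + 579 = 10921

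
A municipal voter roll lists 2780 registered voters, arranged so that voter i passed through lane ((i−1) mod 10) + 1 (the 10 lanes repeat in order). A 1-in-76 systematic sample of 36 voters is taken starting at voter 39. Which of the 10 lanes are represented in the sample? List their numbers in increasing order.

Consecutive selections differ by k = 76, so their lane numbers differ by 76 mod 10 = 6.
gcd(76, 10) = 2, so the sample visits 10/2 = 5 distinct residues mod 10.
Start 39 is lane 9; the lanes hit are 1, 3, 5, 7, 9.

1, 3, 5, 7, 9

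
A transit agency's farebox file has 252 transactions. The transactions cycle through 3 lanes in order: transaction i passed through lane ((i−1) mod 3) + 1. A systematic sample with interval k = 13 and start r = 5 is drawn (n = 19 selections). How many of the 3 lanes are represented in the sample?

Consecutive selections differ by k = 13, so their lane numbers differ by 13 mod 3 = 1.
gcd(13, 3) = 1, so the sample visits 3/1 = 3 distinct residues mod 3.
Start 5 is lane 2; the lanes hit are 1, 2, 3.

3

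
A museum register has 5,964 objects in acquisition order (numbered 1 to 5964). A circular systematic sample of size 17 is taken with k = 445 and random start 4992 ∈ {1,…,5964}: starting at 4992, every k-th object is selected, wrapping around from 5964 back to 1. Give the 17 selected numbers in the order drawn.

4992, 5437, 5882, 363, 808, 1253, 1698, 2143, 2588, 3033, 3478, 3923, 4368, 4813, 5258, 5703, 184

Selection 1: 4992
Selection 2: 4992 + 445 = 5437
Selection 3: 5437 + 445 = 5882
Selection 4: 5882 + 445 = 6327 → 6327 − 5964 = 363
Selection 5: 363 + 445 = 808
Selection 6: 808 + 445 = 1253
Selection 7: 1253 + 445 = 1698
Selection 8: 1698 + 445 = 2143
Selection 9: 2143 + 445 = 2588
Selection 10: 2588 + 445 = 3033
Selection 11: 3033 + 445 = 3478
Selection 12: 3478 + 445 = 3923
Selection 13: 3923 + 445 = 4368
Selection 14: 4368 + 445 = 4813
Selection 15: 4813 + 445 = 5258
Selection 16: 5258 + 445 = 5703
Selection 17: 5703 + 445 = 6148 → 6148 − 5964 = 184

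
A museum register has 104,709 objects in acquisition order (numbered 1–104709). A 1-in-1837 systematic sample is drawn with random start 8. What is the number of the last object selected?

k = 1837
57th selection = r + (57−1)·k = 8 + 56×1837 = 8 + 102872 = 102880

102880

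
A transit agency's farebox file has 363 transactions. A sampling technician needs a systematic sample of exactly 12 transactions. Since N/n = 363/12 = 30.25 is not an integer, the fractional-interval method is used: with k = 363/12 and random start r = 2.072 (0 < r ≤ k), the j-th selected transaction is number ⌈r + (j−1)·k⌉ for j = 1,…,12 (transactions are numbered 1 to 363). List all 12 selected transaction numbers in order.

3, 33, 63, 93, 124, 154, 184, 214, 245, 275, 305, 335

j=1: r + 0k = 2.072 → ⌈·⌉ = 3
j=2: r + 1k = 32.322 → ⌈·⌉ = 33
j=3: r + 2k = 62.572 → ⌈·⌉ = 63
j=4: r + 3k = 92.822 → ⌈·⌉ = 93
j=5: r + 4k = 123.072 → ⌈·⌉ = 124
j=6: r + 5k = 153.322 → ⌈·⌉ = 154
j=7: r + 6k = 183.572 → ⌈·⌉ = 184
j=8: r + 7k = 213.822 → ⌈·⌉ = 214
j=9: r + 8k = 244.072 → ⌈·⌉ = 245
j=10: r + 9k = 274.322 → ⌈·⌉ = 275
j=11: r + 10k = 304.572 → ⌈·⌉ = 305
j=12: r + 11k = 334.822 → ⌈·⌉ = 335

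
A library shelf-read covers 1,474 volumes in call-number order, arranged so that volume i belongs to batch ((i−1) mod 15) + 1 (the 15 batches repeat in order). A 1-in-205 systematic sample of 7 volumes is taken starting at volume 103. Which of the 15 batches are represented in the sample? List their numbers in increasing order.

Consecutive selections differ by k = 205, so their batch numbers differ by 205 mod 15 = 10.
gcd(205, 15) = 5, so the sample visits 15/5 = 3 distinct residues mod 15.
Start 103 is batch 13; the batches hit are 3, 8, 13.

3, 8, 13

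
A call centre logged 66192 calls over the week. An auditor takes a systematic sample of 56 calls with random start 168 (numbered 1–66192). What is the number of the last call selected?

65178

k = 66192/56 = 1182
56th selection = r + (56−1)·k = 168 + 55×1182 = 168 + 65010 = 65178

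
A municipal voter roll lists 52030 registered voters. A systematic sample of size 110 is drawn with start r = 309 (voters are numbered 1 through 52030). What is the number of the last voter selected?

51866

k = 52030/110 = 473
110th selection = r + (110−1)·k = 309 + 109×473 = 309 + 51557 = 51866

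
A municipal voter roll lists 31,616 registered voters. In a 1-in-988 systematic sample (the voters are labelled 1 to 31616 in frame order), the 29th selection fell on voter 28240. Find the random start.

576

k = 988
r = 28240 − (29−1)×988 = 28240 − 27664 = 576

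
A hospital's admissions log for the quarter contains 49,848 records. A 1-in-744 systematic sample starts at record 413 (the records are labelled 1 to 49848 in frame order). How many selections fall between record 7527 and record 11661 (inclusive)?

6

k = 744
First selection ≥ 7527: 413 + ⌈(7527−413)/744⌉·744 = 413 + 10×744 = 7853
Last selection ≤ 11661: 413 + ⌊(11661−413)/744⌋·744 = 413 + 15×744 = 11573
Count = 15 − 10 + 1 = 6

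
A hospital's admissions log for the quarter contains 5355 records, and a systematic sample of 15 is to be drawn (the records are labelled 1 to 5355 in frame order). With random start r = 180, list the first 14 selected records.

180, 537, 894, 1251, 1608, 1965, 2322, 2679, 3036, 3393, 3750, 4107, 4464, 4821

k = N/n = 5355/15 = 357
record 1: 180
record 2: 180 + 357 = 537
record 3: 537 + 357 = 894
record 4: 894 + 357 = 1251
record 5: 1251 + 357 = 1608
record 6: 1608 + 357 = 1965
record 7: 1965 + 357 = 2322
record 8: 2322 + 357 = 2679
record 9: 2679 + 357 = 3036
record 10: 3036 + 357 = 3393
record 11: 3393 + 357 = 3750
record 12: 3750 + 357 = 4107
record 13: 4107 + 357 = 4464
record 14: 4464 + 357 = 4821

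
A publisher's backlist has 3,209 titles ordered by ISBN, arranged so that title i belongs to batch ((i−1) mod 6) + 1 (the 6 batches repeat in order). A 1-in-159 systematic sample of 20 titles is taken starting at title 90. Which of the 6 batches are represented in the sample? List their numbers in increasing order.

Consecutive selections differ by k = 159, so their batch numbers differ by 159 mod 6 = 3.
gcd(159, 6) = 3, so the sample visits 6/3 = 2 distinct residues mod 6.
Start 90 is batch 6; the batches hit are 3, 6.

3, 6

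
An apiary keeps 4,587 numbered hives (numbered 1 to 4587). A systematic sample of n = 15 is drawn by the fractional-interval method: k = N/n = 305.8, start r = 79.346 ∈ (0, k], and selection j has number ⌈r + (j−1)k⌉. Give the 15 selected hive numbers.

80, 386, 691, 997, 1303, 1609, 1915, 2220, 2526, 2832, 3138, 3444, 3749, 4055, 4361

j=1: r + 0k = 79.346 → ⌈·⌉ = 80
j=2: r + 1k = 385.146 → ⌈·⌉ = 386
j=3: r + 2k = 690.946 → ⌈·⌉ = 691
j=4: r + 3k = 996.746 → ⌈·⌉ = 997
j=5: r + 4k = 1302.546 → ⌈·⌉ = 1303
j=6: r + 5k = 1608.346 → ⌈·⌉ = 1609
j=7: r + 6k = 1914.146 → ⌈·⌉ = 1915
j=8: r + 7k = 2219.946 → ⌈·⌉ = 2220
j=9: r + 8k = 2525.746 → ⌈·⌉ = 2526
j=10: r + 9k = 2831.546 → ⌈·⌉ = 2832
j=11: r + 10k = 3137.346 → ⌈·⌉ = 3138
j=12: r + 11k = 3443.146 → ⌈·⌉ = 3444
j=13: r + 12k = 3748.946 → ⌈·⌉ = 3749
j=14: r + 13k = 4054.746 → ⌈·⌉ = 4055
j=15: r + 14k = 4360.546 → ⌈·⌉ = 4361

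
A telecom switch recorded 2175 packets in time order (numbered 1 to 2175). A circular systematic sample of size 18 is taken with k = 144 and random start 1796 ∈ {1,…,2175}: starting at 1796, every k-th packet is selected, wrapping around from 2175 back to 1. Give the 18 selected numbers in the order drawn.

1796, 1940, 2084, 53, 197, 341, 485, 629, 773, 917, 1061, 1205, 1349, 1493, 1637, 1781, 1925, 2069

Selection 1: 1796
Selection 2: 1796 + 144 = 1940
Selection 3: 1940 + 144 = 2084
Selection 4: 2084 + 144 = 2228 → 2228 − 2175 = 53
Selection 5: 53 + 144 = 197
Selection 6: 197 + 144 = 341
Selection 7: 341 + 144 = 485
Selection 8: 485 + 144 = 629
Selection 9: 629 + 144 = 773
Selection 10: 773 + 144 = 917
Selection 11: 917 + 144 = 1061
Selection 12: 1061 + 144 = 1205
Selection 13: 1205 + 144 = 1349
Selection 14: 1349 + 144 = 1493
Selection 15: 1493 + 144 = 1637
Selection 16: 1637 + 144 = 1781
Selection 17: 1781 + 144 = 1925
Selection 18: 1925 + 144 = 2069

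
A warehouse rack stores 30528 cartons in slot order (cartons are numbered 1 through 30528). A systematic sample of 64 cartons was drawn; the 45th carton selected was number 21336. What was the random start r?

k = 30528/64 = 477
r = 21336 − (45−1)×477 = 21336 − 20988 = 348

348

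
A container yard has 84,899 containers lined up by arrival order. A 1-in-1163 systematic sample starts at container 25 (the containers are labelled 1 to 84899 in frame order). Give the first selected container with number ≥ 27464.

k = 1163
Steps past start: ⌈(27464 − 25)/1163⌉ = ⌈27439/1163⌉ = 24
Selected container: 25 + 24×1163 = 27937

27937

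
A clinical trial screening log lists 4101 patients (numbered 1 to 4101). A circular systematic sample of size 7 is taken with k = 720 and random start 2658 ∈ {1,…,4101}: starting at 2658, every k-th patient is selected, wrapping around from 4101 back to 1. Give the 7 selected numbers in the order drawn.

2658, 3378, 4098, 717, 1437, 2157, 2877

Selection 1: 2658
Selection 2: 2658 + 720 = 3378
Selection 3: 3378 + 720 = 4098
Selection 4: 4098 + 720 = 4818 → 4818 − 4101 = 717
Selection 5: 717 + 720 = 1437
Selection 6: 1437 + 720 = 2157
Selection 7: 2157 + 720 = 2877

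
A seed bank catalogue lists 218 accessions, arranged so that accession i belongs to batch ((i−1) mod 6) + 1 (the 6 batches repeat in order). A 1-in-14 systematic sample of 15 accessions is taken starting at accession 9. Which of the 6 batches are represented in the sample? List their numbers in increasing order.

1, 3, 5

Consecutive selections differ by k = 14, so their batch numbers differ by 14 mod 6 = 2.
gcd(14, 6) = 2, so the sample visits 6/2 = 3 distinct residues mod 6.
Start 9 is batch 3; the batches hit are 1, 3, 5.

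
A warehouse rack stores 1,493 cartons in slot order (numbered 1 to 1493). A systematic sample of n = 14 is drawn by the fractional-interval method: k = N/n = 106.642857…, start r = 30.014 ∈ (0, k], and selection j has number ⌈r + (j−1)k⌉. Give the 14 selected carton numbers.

j=1: r + 0k = 30.014 → ⌈·⌉ = 31
j=2: r + 1k = 136.656857… → ⌈·⌉ = 137
j=3: r + 2k = 243.299714… → ⌈·⌉ = 244
j=4: r + 3k = 349.942571… → ⌈·⌉ = 350
j=5: r + 4k = 456.585428… → ⌈·⌉ = 457
j=6: r + 5k = 563.228285… → ⌈·⌉ = 564
j=7: r + 6k = 669.871142… → ⌈·⌉ = 670
j=8: r + 7k = 776.514 → ⌈·⌉ = 777
j=9: r + 8k = 883.156857… → ⌈·⌉ = 884
j=10: r + 9k = 989.799714… → ⌈·⌉ = 990
j=11: r + 10k = 1096.442571… → ⌈·⌉ = 1097
j=12: r + 11k = 1203.085428… → ⌈·⌉ = 1204
j=13: r + 12k = 1309.728285… → ⌈·⌉ = 1310
j=14: r + 13k = 1416.371142… → ⌈·⌉ = 1417

31, 137, 244, 350, 457, 564, 670, 777, 884, 990, 1097, 1204, 1310, 1417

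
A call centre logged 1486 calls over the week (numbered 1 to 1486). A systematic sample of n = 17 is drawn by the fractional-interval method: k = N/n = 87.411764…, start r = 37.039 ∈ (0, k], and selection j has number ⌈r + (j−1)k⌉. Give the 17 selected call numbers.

j=1: r + 0k = 37.039 → ⌈·⌉ = 38
j=2: r + 1k = 124.450764… → ⌈·⌉ = 125
j=3: r + 2k = 211.862529… → ⌈·⌉ = 212
j=4: r + 3k = 299.274294… → ⌈·⌉ = 300
j=5: r + 4k = 386.686058… → ⌈·⌉ = 387
j=6: r + 5k = 474.097823… → ⌈·⌉ = 475
j=7: r + 6k = 561.509588… → ⌈·⌉ = 562
j=8: r + 7k = 648.921352… → ⌈·⌉ = 649
j=9: r + 8k = 736.333117… → ⌈·⌉ = 737
j=10: r + 9k = 823.744882… → ⌈·⌉ = 824
j=11: r + 10k = 911.156647… → ⌈·⌉ = 912
j=12: r + 11k = 998.568411… → ⌈·⌉ = 999
j=13: r + 12k = 1085.980176… → ⌈·⌉ = 1086
j=14: r + 13k = 1173.391941… → ⌈·⌉ = 1174
j=15: r + 14k = 1260.803705… → ⌈·⌉ = 1261
j=16: r + 15k = 1348.215470… → ⌈·⌉ = 1349
j=17: r + 16k = 1435.627235… → ⌈·⌉ = 1436

38, 125, 212, 300, 387, 475, 562, 649, 737, 824, 912, 999, 1086, 1174, 1261, 1349, 1436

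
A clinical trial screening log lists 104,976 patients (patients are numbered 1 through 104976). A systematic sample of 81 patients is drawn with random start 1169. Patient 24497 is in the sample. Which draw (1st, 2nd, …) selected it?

k = 104976/81 = 1296
position = (24497 − 1169)/1296 + 1 = 23328/1296 + 1 = 18 + 1 = 19

19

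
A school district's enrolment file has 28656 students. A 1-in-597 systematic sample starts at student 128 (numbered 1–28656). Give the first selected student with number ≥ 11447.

11471

k = 597
Steps past start: ⌈(11447 − 128)/597⌉ = ⌈11319/597⌉ = 19
Selected student: 128 + 19×597 = 11471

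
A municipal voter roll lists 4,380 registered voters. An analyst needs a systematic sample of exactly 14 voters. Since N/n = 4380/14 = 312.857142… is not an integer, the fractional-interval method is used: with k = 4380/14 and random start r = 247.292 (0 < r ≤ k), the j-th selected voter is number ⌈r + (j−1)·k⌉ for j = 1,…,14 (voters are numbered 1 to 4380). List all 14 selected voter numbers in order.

j=1: r + 0k = 247.292 → ⌈·⌉ = 248
j=2: r + 1k = 560.149142… → ⌈·⌉ = 561
j=3: r + 2k = 873.006285… → ⌈·⌉ = 874
j=4: r + 3k = 1185.863428… → ⌈·⌉ = 1186
j=5: r + 4k = 1498.720571… → ⌈·⌉ = 1499
j=6: r + 5k = 1811.577714… → ⌈·⌉ = 1812
j=7: r + 6k = 2124.434857… → ⌈·⌉ = 2125
j=8: r + 7k = 2437.292 → ⌈·⌉ = 2438
j=9: r + 8k = 2750.149142… → ⌈·⌉ = 2751
j=10: r + 9k = 3063.006285… → ⌈·⌉ = 3064
j=11: r + 10k = 3375.863428… → ⌈·⌉ = 3376
j=12: r + 11k = 3688.720571… → ⌈·⌉ = 3689
j=13: r + 12k = 4001.577714… → ⌈·⌉ = 4002
j=14: r + 13k = 4314.434857… → ⌈·⌉ = 4315

248, 561, 874, 1186, 1499, 1812, 2125, 2438, 2751, 3064, 3376, 3689, 4002, 4315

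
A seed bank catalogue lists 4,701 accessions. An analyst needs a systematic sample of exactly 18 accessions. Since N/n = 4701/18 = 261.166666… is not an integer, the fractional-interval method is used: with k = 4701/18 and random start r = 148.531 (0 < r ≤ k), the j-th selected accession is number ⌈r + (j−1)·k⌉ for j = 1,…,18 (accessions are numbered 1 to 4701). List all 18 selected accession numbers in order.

149, 410, 671, 933, 1194, 1455, 1716, 1977, 2238, 2500, 2761, 3022, 3283, 3544, 3805, 4067, 4328, 4589

j=1: r + 0k = 148.531 → ⌈·⌉ = 149
j=2: r + 1k = 409.697666… → ⌈·⌉ = 410
j=3: r + 2k = 670.864333… → ⌈·⌉ = 671
j=4: r + 3k = 932.031 → ⌈·⌉ = 933
j=5: r + 4k = 1193.197666… → ⌈·⌉ = 1194
j=6: r + 5k = 1454.364333… → ⌈·⌉ = 1455
j=7: r + 6k = 1715.531 → ⌈·⌉ = 1716
j=8: r + 7k = 1976.697666… → ⌈·⌉ = 1977
j=9: r + 8k = 2237.864333… → ⌈·⌉ = 2238
j=10: r + 9k = 2499.031 → ⌈·⌉ = 2500
j=11: r + 10k = 2760.197666… → ⌈·⌉ = 2761
j=12: r + 11k = 3021.364333… → ⌈·⌉ = 3022
j=13: r + 12k = 3282.531 → ⌈·⌉ = 3283
j=14: r + 13k = 3543.697666… → ⌈·⌉ = 3544
j=15: r + 14k = 3804.864333… → ⌈·⌉ = 3805
j=16: r + 15k = 4066.031 → ⌈·⌉ = 4067
j=17: r + 16k = 4327.197666… → ⌈·⌉ = 4328
j=18: r + 17k = 4588.364333… → ⌈·⌉ = 4589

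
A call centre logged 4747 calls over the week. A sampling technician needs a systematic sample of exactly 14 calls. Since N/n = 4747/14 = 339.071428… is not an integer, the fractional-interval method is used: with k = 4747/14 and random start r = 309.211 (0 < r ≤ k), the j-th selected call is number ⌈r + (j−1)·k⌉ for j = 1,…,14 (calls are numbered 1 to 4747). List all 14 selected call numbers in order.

j=1: r + 0k = 309.211 → ⌈·⌉ = 310
j=2: r + 1k = 648.282428… → ⌈·⌉ = 649
j=3: r + 2k = 987.353857… → ⌈·⌉ = 988
j=4: r + 3k = 1326.425285… → ⌈·⌉ = 1327
j=5: r + 4k = 1665.496714… → ⌈·⌉ = 1666
j=6: r + 5k = 2004.568142… → ⌈·⌉ = 2005
j=7: r + 6k = 2343.639571… → ⌈·⌉ = 2344
j=8: r + 7k = 2682.711 → ⌈·⌉ = 2683
j=9: r + 8k = 3021.782428… → ⌈·⌉ = 3022
j=10: r + 9k = 3360.853857… → ⌈·⌉ = 3361
j=11: r + 10k = 3699.925285… → ⌈·⌉ = 3700
j=12: r + 11k = 4038.996714… → ⌈·⌉ = 4039
j=13: r + 12k = 4378.068142… → ⌈·⌉ = 4379
j=14: r + 13k = 4717.139571… → ⌈·⌉ = 4718

310, 649, 988, 1327, 1666, 2005, 2344, 2683, 3022, 3361, 3700, 4039, 4379, 4718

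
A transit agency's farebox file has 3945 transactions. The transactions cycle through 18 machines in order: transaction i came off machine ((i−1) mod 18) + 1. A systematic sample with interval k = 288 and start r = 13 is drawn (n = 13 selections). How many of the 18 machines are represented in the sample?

Consecutive selections differ by k = 288, so their machine numbers differ by 288 mod 18 = 0.
gcd(288, 18) = 18, so the sample visits 18/18 = 1 distinct residues mod 18.
Start 13 is machine 13; the machines hit are 13.

1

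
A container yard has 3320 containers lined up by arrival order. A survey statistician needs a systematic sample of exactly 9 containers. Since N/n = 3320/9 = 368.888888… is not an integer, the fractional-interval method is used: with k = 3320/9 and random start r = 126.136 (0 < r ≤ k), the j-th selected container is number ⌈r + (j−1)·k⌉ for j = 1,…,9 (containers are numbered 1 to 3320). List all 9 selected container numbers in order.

127, 496, 864, 1233, 1602, 1971, 2340, 2709, 3078

j=1: r + 0k = 126.136 → ⌈·⌉ = 127
j=2: r + 1k = 495.024888… → ⌈·⌉ = 496
j=3: r + 2k = 863.913777… → ⌈·⌉ = 864
j=4: r + 3k = 1232.802666… → ⌈·⌉ = 1233
j=5: r + 4k = 1601.691555… → ⌈·⌉ = 1602
j=6: r + 5k = 1970.580444… → ⌈·⌉ = 1971
j=7: r + 6k = 2339.469333… → ⌈·⌉ = 2340
j=8: r + 7k = 2708.358222… → ⌈·⌉ = 2709
j=9: r + 8k = 3077.247111… → ⌈·⌉ = 3078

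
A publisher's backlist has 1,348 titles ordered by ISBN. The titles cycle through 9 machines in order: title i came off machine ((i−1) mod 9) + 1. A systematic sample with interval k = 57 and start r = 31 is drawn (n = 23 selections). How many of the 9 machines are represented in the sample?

3

Consecutive selections differ by k = 57, so their machine numbers differ by 57 mod 9 = 3.
gcd(57, 9) = 3, so the sample visits 9/3 = 3 distinct residues mod 9.
Start 31 is machine 4; the machines hit are 1, 4, 7.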